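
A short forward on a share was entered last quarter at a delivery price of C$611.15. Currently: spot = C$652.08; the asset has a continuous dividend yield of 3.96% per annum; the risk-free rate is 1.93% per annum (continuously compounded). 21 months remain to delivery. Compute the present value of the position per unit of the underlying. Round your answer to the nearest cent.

Current fair forward for the remaining 21 months: F = S·e^((r − q)·T), (r − q) = 0.0193 − 0.0396 = -0.0203
F = 652.08 · e^(-0.0203 × 21/12) = 652.08 × 0.965099 = 629.3218
Value of long forward = (F − K)·e^(−rT) = (629.3218 − 611.15) · e^(−0.0193·21/12)
= 18.1718 × 0.966789 = 17.57
Short position value = −(long value) = -C$17.57

-C$17.57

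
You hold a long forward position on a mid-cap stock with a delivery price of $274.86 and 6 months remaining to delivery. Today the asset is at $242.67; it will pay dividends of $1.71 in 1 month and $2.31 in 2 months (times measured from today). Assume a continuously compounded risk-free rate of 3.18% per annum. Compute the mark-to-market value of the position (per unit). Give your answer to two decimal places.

-$31.86

PV(remaining dividends) I = 1.71·e^(−0.0318·1/12) + 2.31·e^(−0.0318·2/12) = 4.0033
Current forward F = (S − I)·e^(rT) = (242.67 − 4.0033)·e^(0.0318·6/12) = 238.6667 × 1.016027 = 242.4918
Value (long) = (F − K)·e^(−rT) = (242.4918 − 274.86) × 0.984226 = -31.8576
Value = -$31.86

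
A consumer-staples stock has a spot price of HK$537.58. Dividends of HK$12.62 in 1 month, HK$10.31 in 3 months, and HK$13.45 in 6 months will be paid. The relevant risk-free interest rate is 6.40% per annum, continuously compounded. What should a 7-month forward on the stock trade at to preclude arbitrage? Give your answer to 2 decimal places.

HK$520.94

PV(dividends) I = 12.62·e^(−0.0640·1/12) + 10.31·e^(−0.0640·3/12) + 13.45·e^(−0.0640·6/12)
I = 12.5529 + 10.1464 + 13.0264 = 35.7257
F = (S − I)·e^(rT) = (537.58 − 35.7257) · e^(0.0640·7/12)
= 501.8543 · e^0.037333 = 501.8543 × 1.038039 = HK$520.94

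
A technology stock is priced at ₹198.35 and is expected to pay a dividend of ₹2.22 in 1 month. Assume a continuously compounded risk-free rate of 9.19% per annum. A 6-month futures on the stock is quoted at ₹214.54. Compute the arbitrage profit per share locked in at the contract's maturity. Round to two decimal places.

₹9.17 per share

PV(dividends) I = 2.22·e^(−0.0919·1/12) = 2.2031
Fair futures F* = (S − I)·e^(rT) = (198.35 − 2.2031)·e^0.045950 = 196.1469 × 1.047022 = 205.3701
Market ₹214.54 > fair 205.3701: forward overpriced → cash-and-carry (borrow at r, buy the stock and collect the dividends, short the forward).
Profit at T = |F_mkt − F*| = |214.54 − 205.3701| = ₹9.17 per share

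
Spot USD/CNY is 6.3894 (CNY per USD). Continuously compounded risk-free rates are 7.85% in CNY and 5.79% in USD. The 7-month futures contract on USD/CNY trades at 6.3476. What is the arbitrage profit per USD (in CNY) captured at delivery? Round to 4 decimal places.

0.1190 per USD (in CNY)

Fair futures: F* = S·e^(carry·T), with carry = (r_CNY − r_USD) = 0.0785 − 0.0579 = 0.0206
F* = 6.3894 · e^(0.0206 × 7/12) = 6.3894 · e^0.012017 = 6.3894 × 1.012089 = 6.4666
Market 6.3476 < fair 6.4666: forward underpriced → reverse cash-and-carry (short spot, go long the forward).
At maturity, profit = |F_mkt − F*| = |6.3476 − 6.4666| = 0.1190 per USD (in CNY)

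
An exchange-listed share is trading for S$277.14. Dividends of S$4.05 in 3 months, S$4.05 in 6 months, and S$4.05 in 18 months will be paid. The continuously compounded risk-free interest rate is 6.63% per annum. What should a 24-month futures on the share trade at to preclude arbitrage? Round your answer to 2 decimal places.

PV(dividends) I = 4.05·e^(−0.0663·3/12) + 4.05·e^(−0.0663·6/12) + 4.05·e^(−0.0663·18/12)
I = 3.9834 + 3.9179 + 3.6666 = 11.5679
F = (S − I)·e^(rT) = (277.14 − 11.5679) · e^(0.0663·24/12)
= 265.5721 · e^0.132600 = 265.5721 × 1.141793 = S$303.23

S$303.23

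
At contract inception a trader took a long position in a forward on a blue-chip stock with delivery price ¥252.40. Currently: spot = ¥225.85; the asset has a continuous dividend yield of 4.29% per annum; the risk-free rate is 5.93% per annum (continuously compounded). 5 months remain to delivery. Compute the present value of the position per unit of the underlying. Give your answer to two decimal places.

Current fair forward for the remaining 5 months: F = S·e^((r − q)·T), (r − q) = 0.0593 − 0.0429 = 0.0164
F = 225.85 · e^(0.0164 × 5/12) = 225.85 × 1.006857 = 227.3987
Value of long forward = (F − K)·e^(−rT) = (227.3987 − 252.40) · e^(−0.0593·5/12)
= -25.0013 × 0.975594 = -24.39

-¥24.39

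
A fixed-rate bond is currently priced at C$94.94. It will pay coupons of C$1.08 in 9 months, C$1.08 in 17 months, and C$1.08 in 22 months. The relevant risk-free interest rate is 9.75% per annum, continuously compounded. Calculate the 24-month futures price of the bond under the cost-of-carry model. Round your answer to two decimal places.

C$111.92

PV(coupons) I = 1.08·e^(−0.0975·9/12) + 1.08·e^(−0.0975·17/12) + 1.08·e^(−0.0975·22/12)
I = 1.0038 + 0.9407 + 0.9032 = 2.8477
F = (S − I)·e^(rT) = (94.94 − 2.8477) · e^(0.0975·24/12)
= 92.0923 · e^0.195000 = 92.0923 × 1.215311 = C$111.92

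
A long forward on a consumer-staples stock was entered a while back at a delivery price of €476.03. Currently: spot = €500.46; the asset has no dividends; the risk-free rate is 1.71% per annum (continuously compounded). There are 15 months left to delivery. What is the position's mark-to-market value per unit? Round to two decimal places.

€34.50

Current fair forward for the remaining 15 months: F = S·e^(r·T), r = 0.0171
F = 500.46 · e^(0.0171 × 15/12) = 500.46 × 1.021605 = 511.2724
Value of long forward = (F − K)·e^(−rT) = (511.2724 − 476.03) · e^(−0.0171·15/12)
= 35.2424 × 0.978852 = 34.50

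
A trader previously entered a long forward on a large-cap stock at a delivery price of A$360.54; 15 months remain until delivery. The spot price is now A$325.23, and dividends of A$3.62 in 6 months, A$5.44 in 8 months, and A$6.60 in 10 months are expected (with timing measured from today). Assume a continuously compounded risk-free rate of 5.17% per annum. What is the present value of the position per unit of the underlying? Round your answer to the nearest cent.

PV(remaining dividends) I = 3.62·e^(−0.0517·6/12) + 5.44·e^(−0.0517·8/12) + 6.60·e^(−0.0517·10/12) = 15.1050
Current forward F = (S − I)·e^(rT) = (325.23 − 15.1050)·e^(0.0517·15/12) = 310.1250 × 1.066759 = 330.8286
Value (long) = (F − K)·e^(−rT) = (330.8286 − 360.54) × 0.937419 = -27.8520
Value = -A$27.85

-A$27.85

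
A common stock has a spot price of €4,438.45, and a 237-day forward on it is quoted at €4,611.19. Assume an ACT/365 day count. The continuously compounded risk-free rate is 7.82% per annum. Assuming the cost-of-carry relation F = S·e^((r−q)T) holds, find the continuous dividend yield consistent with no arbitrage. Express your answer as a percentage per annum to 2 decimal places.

From F = S·e^((r−q)T): (r − q) = ln(F/S)/T
ln(4611.19/4438.45) = ln(1.038919) = 0.038181
(r − q) = 0.038181 / (237/365) = 0.058802
q = r − ln(F/S)/T = 0.0782 − 0.058802 = 0.019398
q = 1.94%

1.94%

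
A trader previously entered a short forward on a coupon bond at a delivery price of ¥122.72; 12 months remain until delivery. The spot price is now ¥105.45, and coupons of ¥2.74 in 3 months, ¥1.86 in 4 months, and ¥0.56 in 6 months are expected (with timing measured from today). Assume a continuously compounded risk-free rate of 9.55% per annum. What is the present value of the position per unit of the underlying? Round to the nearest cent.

¥11.10

PV(remaining coupons) I = 2.74·e^(−0.0955·3/12) + 1.86·e^(−0.0955·4/12) + 0.56·e^(−0.0955·6/12) = 5.0110
Current forward F = (S − I)·e^(rT) = (105.45 − 5.0110)·e^(0.0955·12/12) = 100.4390 × 1.100209 = 110.5039
Value (long) = (F − K)·e^(−rT) = (110.5039 − 122.72) × 0.908918 = -11.1034
Short position value = −(long value) = ¥11.10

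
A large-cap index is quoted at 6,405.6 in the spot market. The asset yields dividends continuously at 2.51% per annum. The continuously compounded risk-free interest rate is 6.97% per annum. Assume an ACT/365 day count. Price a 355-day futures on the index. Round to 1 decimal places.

F = S·e^((r − q)T) = 6405.6 · e^((0.0697 − 0.0251) × 355/365)
= 6405.6 · e^0.043378 = 6405.6 × 1.044333
F = 6,689.6

6,689.6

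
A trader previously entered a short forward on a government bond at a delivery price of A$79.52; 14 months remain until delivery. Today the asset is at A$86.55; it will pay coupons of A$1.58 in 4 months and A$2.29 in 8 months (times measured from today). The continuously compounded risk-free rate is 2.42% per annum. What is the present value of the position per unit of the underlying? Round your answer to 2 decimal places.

-A$5.42

PV(remaining coupons) I = 1.58·e^(−0.0242·4/12) + 2.29·e^(−0.0242·8/12) = 3.8207
Current forward F = (S − I)·e^(rT) = (86.55 − 3.8207)·e^(0.0242·14/12) = 82.7293 × 1.028636 = 85.0983
Value (long) = (F − K)·e^(−rT) = (85.0983 − 79.52) × 0.972162 = 5.4230
Short position value = −(long value) = -A$5.42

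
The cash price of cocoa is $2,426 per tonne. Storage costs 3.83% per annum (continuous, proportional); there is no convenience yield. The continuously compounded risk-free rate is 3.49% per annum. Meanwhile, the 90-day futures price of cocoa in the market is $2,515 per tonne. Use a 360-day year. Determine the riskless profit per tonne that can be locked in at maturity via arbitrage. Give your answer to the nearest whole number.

Fair futures: F* = S·e^(carry·T), with carry = (r + u) = 0.0349 + 0.0383 = 0.0732
F* = 2426 · e^(0.0732 × 90/360) = 2426 · e^0.018300 = 2426 × 1.018468 = $2470.8034
Market $2515 > fair $2470.8034: forward overpriced → cash-and-carry (buy spot, short the forward).
At maturity, profit = |F_mkt − F*| = |2515 − 2470.8034| = $44 per tonne

$44 per tonne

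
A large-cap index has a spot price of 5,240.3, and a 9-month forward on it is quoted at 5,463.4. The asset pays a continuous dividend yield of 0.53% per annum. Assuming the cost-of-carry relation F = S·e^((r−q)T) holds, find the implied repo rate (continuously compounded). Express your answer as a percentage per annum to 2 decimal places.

6.09%

From F = S·e^((r−q)T): (r − q) = ln(F/S)/T
ln(5463.4/5240.3) = ln(1.042574) = 0.041693
(r − q) = 0.041693 / (9/12) = 0.055591
r = ln(F/S)/T + q = 0.055591 + 0.0053 = 0.060891
r = 6.09%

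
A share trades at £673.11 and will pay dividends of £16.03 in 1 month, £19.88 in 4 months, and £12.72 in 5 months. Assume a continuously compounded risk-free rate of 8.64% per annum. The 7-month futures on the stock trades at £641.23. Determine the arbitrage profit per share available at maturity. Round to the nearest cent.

PV(dividends) I = 16.03·e^(−0.0864·1/12) + 19.88·e^(−0.0864·4/12) + 12.72·e^(−0.0864·5/12) = 47.5008
Fair futures F* = (S − I)·e^(rT) = (673.11 − 47.5008)·e^0.050400 = 625.6092 × 1.051692 = 657.9482
Market £641.23 < fair 657.9482: forward underpriced → reverse cash-and-carry (short the stock, invest proceeds at r, pay the dividends, go long the forward).
Profit at T = |F_mkt − F*| = |641.23 − 657.9482| = £16.72 per share

£16.72 per share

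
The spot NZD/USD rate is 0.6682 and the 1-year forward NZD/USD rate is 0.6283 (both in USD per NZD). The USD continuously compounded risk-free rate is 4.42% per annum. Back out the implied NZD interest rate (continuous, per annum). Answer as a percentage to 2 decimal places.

10.58%

F = S·e^((r_USD − r_NZD)T) ⇒ r_NZD = r_USD − ln(F/S)/T
ln(0.6283/0.6682) = -0.061570; /(1) = -0.061570
r_NZD = 0.0442 + 0.061570 = 0.105770
r_NZD = 10.58%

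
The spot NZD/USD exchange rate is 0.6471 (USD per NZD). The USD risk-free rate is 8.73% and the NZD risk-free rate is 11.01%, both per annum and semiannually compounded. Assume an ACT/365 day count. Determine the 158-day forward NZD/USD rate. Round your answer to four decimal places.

0.6410

By covered interest parity, F = S · (1+r_USD/2)^(2T) / (1+r_NZD/2)^(2T)
= 0.6471 × 1.037681 / 1.047487 = 0.6471 × 0.990639
F = 0.6410 USD per NZD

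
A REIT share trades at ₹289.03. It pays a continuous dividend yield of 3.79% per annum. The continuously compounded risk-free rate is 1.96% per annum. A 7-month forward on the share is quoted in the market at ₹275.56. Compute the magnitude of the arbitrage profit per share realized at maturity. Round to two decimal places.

₹10.40 per share

Fair forward: F* = S·e^(carry·T), with carry = (r − q) = 0.0196 − 0.0379 = -0.0183
F* = 289.03 · e^(-0.0183 × 7/12) = 289.03 · e^-0.010675 = 289.03 × 0.989382 = ₹285.9611
Market ₹275.56 < fair ₹285.9611: forward underpriced → reverse cash-and-carry (short spot, go long the forward).
At maturity, profit = |F_mkt − F*| = |275.56 − 285.9611| = ₹10.40 per share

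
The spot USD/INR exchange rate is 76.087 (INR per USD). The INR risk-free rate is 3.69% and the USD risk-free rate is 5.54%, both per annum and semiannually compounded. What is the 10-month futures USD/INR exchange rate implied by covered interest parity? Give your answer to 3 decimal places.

By covered interest parity, F = S · (1+r_INR/2)^(2T) / (1+r_USD/2)^(2T)
= 76.087 × 1.030939 / 1.046592 = 76.087 × 0.985044
F = 74.949 INR per USD

74.949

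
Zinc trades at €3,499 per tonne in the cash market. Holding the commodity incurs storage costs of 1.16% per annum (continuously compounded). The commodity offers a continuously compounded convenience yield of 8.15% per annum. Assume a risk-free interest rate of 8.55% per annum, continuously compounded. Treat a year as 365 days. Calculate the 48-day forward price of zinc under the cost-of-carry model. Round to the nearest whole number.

Net carry = r + u − y = 0.0855 + 0.0116 − 0.0815 = 0.0156
F = S·e^((r+u−y)T) = 3499 · e^(0.0156 × 48/365) = 3499 · e^0.002052
= 3499 × 1.002054 = €3,506 per tonne

€3,506 per tonne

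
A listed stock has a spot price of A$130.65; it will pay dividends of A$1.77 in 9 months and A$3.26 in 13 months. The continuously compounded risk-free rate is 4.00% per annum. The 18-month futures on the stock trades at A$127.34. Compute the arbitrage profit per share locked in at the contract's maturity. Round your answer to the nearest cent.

A$6.25 per share

PV(dividends) I = 1.77·e^(−0.0400·9/12) + 3.26·e^(−0.0400·13/12) = 4.8394
Fair futures F* = (S − I)·e^(rT) = (130.65 − 4.8394)·e^0.060000 = 125.8106 × 1.061837 = 133.5904
Market A$127.34 < fair 133.5904: forward underpriced → reverse cash-and-carry (short the stock, invest proceeds at r, pay the dividends, go long the forward).
Profit at T = |F_mkt − F*| = |127.34 − 133.5904| = A$6.25 per share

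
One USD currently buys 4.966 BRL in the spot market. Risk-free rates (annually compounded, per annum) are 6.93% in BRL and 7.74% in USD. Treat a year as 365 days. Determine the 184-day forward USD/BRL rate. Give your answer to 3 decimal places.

4.947

By covered interest parity, F = S · (1+r_BRL)^T / (1+r_USD)^T
= 4.966 × 1.034354 / 1.038297 = 4.966 × 0.996202
F = 4.947 BRL per USD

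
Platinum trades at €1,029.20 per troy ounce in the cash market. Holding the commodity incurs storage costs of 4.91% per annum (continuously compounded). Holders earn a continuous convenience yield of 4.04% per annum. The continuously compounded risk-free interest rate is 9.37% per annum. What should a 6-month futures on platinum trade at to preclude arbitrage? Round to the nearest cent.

€1,083.27 per troy ounce

Net carry = r + u − y = 0.0937 + 0.0491 − 0.0404 = 0.1024
F = S·e^((r+u−y)T) = 1029.20 · e^(0.1024 × 6/12) = 1029.20 · e^0.05120000
= 1029.20 × 1.05253338 = €1,083.27 per troy ounce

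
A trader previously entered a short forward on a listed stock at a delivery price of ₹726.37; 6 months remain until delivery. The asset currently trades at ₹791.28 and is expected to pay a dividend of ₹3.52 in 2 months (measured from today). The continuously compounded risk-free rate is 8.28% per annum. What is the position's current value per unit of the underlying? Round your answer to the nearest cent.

-₹90.90

PV(remaining dividends) I = 3.52·e^(−0.0828·2/12) = 3.4718
Current forward F = (S − I)·e^(rT) = (791.28 − 3.4718)·e^(0.0828·6/12) = 787.8082 × 1.042269 = 821.1081
Value (long) = (F − K)·e^(−rT) = (821.1081 − 726.37) × 0.959445 = 90.8960
Short position value = −(long value) = -₹90.90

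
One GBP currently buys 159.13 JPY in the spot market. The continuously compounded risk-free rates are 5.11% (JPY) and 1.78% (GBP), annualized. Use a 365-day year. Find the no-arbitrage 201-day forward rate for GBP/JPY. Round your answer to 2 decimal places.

F = S·e^((r_JPY − r_GBP)T) = 159.13 · e^((0.0511 − 0.0178) × 201/365)
= 159.13 · e^0.018338 = 159.13 × 1.018507
F = 162.08 JPY per GBP

162.08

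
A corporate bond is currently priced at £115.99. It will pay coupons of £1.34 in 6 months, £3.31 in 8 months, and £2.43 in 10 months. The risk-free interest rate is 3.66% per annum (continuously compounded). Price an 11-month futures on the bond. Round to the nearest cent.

PV(coupons) I = 1.34·e^(−0.0366·6/12) + 3.31·e^(−0.0366·8/12) + 2.43·e^(−0.0366·10/12)
I = 1.3157 + 3.2302 + 2.3570 = 6.9029
F = (S − I)·e^(rT) = (115.99 − 6.9029) · e^(0.0366·11/12)
= 109.0871 · e^0.033550 = 109.0871 × 1.034119 = £112.81

£112.81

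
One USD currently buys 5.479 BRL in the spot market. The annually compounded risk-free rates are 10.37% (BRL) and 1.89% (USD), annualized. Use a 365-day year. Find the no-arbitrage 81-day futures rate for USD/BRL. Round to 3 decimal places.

By covered interest parity, F = S · (1+r_BRL)^T / (1+r_USD)^T
= 5.479 × 1.022138 / 1.004164 = 5.479 × 1.017899
F = 5.577 BRL per USD

5.577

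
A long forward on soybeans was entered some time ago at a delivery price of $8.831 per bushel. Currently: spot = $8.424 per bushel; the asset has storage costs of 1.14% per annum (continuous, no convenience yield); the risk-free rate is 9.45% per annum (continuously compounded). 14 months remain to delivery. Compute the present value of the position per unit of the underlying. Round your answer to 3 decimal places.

$0.628 per bushel

Current fair forward for the remaining 14 months: F = S·e^((r + u)·T), (r + u) = 0.0945 + 0.0114 = 0.1059
F = 8.424 · e^(0.1059 × 14/12) = 8.424 × 1.131507 = 9.5318
Value of long forward = (F − K)·e^(−rT) = (9.5318 − 8.831) · e^(−0.0945·14/12)
= 0.7008 × 0.895610 = 0.628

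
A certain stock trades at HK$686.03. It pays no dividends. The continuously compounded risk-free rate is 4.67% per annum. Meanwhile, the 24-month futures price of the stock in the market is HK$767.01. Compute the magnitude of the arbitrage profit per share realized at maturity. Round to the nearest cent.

Fair futures: F* = S·e^(carry·T), with carry = r = 0.0467
F* = 686.03 · e^(0.0467 × 24/12) = 686.03 · e^0.093400 = 686.03 × 1.097901 = HK$753.1930
Market HK$767.01 > fair HK$753.1930: forward overpriced → cash-and-carry (buy spot, short the forward).
At maturity, profit = |F_mkt − F*| = |767.01 − 753.1930| = HK$13.82 per share

HK$13.82 per share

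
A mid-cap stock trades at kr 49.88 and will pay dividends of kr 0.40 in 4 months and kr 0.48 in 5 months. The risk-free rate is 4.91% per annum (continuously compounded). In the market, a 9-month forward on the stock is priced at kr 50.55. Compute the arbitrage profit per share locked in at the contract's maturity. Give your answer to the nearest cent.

kr 0.30 per share

PV(dividends) I = 0.40·e^(−0.0491·4/12) + 0.48·e^(−0.0491·5/12) = 0.8638
Fair forward F* = (S − I)·e^(rT) = (49.88 − 0.8638)·e^0.036825 = 49.0162 × 1.037511 = 50.8548
Market kr 50.55 < fair 50.8548: forward underpriced → reverse cash-and-carry (short the stock, invest proceeds at r, pay the dividends, go long the forward).
Profit at T = |F_mkt − F*| = |50.55 − 50.8548| = kr 0.30 per share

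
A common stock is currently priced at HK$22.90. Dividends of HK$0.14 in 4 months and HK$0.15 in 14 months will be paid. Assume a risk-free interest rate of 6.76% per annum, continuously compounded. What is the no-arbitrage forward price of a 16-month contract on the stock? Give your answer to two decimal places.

PV(dividends) I = 0.14·e^(−0.0676·4/12) + 0.15·e^(−0.0676·14/12)
I = 0.1369 + 0.1386 = 0.2755
F = (S − I)·e^(rT) = (22.90 − 0.2755) · e^(0.0676·16/12)
= 22.6245 · e^0.090133 = 22.6245 × 1.094320 = HK$24.76

HK$24.76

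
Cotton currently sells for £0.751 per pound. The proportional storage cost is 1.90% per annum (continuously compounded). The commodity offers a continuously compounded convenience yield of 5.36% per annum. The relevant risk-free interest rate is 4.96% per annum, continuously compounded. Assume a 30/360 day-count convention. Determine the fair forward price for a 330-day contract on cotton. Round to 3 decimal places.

Net carry = r + u − y = 0.0496 + 0.0190 − 0.0536 = 0.0150
F = S·e^((r+u−y)T) = 0.751 · e^(0.0150 × 330/360) = 0.751 · e^0.013750
= 0.751 × 1.013845 = £0.761 per pound

£0.761 per pound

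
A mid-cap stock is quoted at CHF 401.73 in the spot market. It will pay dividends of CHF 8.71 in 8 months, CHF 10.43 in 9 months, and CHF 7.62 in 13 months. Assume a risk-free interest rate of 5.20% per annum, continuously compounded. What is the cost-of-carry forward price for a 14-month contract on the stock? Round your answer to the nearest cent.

PV(dividends) I = 8.71·e^(−0.0520·8/12) + 10.43·e^(−0.0520·9/12) + 7.62·e^(−0.0520·13/12)
I = 8.4132 + 10.0311 + 7.2026 = 25.6469
F = (S − I)·e^(rT) = (401.73 − 25.6469) · e^(0.0520·14/12)
= 376.0831 · e^0.060667 = 376.0831 × 1.062545 = CHF 399.61

CHF 399.61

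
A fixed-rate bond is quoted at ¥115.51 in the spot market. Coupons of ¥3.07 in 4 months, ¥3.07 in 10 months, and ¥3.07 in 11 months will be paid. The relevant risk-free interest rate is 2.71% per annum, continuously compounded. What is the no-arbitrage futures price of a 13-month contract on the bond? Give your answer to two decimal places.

¥109.64

PV(coupons) I = 3.07·e^(−0.0271·4/12) + 3.07·e^(−0.0271·10/12) + 3.07·e^(−0.0271·11/12)
I = 3.0424 + 3.0014 + 2.9947 = 9.0385
F = (S − I)·e^(rT) = (115.51 − 9.0385) · e^(0.0271·13/12)
= 106.4715 · e^0.029358 = 106.4715 × 1.029793 = ¥109.64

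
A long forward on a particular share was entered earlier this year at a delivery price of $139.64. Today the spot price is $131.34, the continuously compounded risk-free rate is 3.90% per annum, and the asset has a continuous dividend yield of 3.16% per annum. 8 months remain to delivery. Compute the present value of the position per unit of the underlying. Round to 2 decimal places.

Current fair forward for the remaining 8 months: F = S·e^((r − q)·T), (r − q) = 0.0390 − 0.0316 = 0.0074
F = 131.34 · e^(0.0074 × 8/12) = 131.34 × 1.004946 = 131.9896
Value of long forward = (F − K)·e^(−rT) = (131.9896 − 139.64) · e^(−0.0390·8/12)
= -7.6504 × 0.974335 = -7.45

-$7.45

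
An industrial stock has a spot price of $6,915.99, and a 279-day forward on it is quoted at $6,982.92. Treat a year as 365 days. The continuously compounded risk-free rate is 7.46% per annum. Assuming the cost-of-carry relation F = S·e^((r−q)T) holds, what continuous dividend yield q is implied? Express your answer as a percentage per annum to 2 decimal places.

From F = S·e^((r−q)T): (r − q) = ln(F/S)/T
ln(6982.92/6915.99) = ln(1.009678) = 0.009631
(r − q) = 0.009631 / (279/365) = 0.012600
q = r − ln(F/S)/T = 0.0746 − 0.012600 = 0.062000
q = 6.20%

6.20%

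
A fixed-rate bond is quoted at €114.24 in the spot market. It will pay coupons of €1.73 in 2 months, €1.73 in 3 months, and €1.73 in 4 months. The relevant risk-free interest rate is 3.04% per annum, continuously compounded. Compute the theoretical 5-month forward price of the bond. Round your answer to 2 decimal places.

€110.48

PV(coupons) I = 1.73·e^(−0.0304·2/12) + 1.73·e^(−0.0304·3/12) + 1.73·e^(−0.0304·4/12)
I = 1.7213 + 1.7169 + 1.7126 = 5.1508
F = (S − I)·e^(rT) = (114.24 − 5.1508) · e^(0.0304·5/12)
= 109.0892 · e^0.012667 = 109.0892 × 1.012748 = €110.48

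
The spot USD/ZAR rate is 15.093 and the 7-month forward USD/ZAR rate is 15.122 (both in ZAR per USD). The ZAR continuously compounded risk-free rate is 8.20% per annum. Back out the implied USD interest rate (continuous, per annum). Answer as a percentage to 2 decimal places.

7.87%

F = S·e^((r_ZAR − r_USD)T) ⇒ r_USD = r_ZAR − ln(F/S)/T
ln(15.122/15.093) = 0.001920; /(7/12) = 0.003291
r_USD = 0.0820 − 0.003291 = 0.078709
r_USD = 7.87%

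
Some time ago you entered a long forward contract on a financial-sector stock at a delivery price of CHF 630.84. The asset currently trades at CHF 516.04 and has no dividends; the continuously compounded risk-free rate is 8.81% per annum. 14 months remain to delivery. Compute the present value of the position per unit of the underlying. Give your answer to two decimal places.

-CHF 53.18

Current fair forward for the remaining 14 months: F = S·e^(r·T), r = 0.0881
F = 516.04 · e^(0.0881 × 14/12) = 516.04 × 1.108251 = 571.9018
Value of long forward = (F − K)·e^(−rT) = (571.9018 − 630.84) · e^(−0.0881·14/12)
= -58.9382 × 0.902322 = -53.18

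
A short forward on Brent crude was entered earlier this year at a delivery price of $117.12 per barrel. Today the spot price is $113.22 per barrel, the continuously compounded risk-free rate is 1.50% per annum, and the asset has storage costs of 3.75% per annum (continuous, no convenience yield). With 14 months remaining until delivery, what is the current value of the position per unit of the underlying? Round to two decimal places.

-$3.20 per barrel

Current fair forward for the remaining 14 months: F = S·e^((r + u)·T), (r + u) = 0.0150 + 0.0375 = 0.0525
F = 113.22 · e^(0.0525 × 14/12) = 113.22 × 1.063165 = 120.3715
Value of long forward = (F − K)·e^(−rT) = (120.3715 − 117.12) · e^(−0.0150·14/12)
= 3.2515 × 0.982652 = 3.20
Short position value = −(long value) = -$3.20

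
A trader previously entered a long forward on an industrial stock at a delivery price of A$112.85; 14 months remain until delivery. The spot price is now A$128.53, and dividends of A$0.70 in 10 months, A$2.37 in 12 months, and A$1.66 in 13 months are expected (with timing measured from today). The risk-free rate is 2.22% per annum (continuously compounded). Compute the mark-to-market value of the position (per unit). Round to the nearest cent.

A$13.94

PV(remaining dividends) I = 0.70·e^(−0.0222·10/12) + 2.37·e^(−0.0222·12/12) + 1.66·e^(−0.0222·13/12) = 4.6257
Current forward F = (S − I)·e^(rT) = (128.53 − 4.6257)·e^(0.0222·14/12) = 123.9043 × 1.026238 = 127.1553
Value (long) = (F − K)·e^(−rT) = (127.1553 − 112.85) × 0.974433 = 13.9396
Value = A$13.94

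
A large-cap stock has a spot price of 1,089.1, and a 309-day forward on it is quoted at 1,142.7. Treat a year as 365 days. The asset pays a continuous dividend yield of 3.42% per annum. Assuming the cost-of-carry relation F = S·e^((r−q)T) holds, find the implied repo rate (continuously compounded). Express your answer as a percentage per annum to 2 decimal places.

9.09%

From F = S·e^((r−q)T): (r − q) = ln(F/S)/T
ln(1142.7/1089.1) = ln(1.049215) = 0.048042
(r − q) = 0.048042 / (309/365) = 0.056749
r = ln(F/S)/T + q = 0.056749 + 0.0342 = 0.090949
r = 9.09%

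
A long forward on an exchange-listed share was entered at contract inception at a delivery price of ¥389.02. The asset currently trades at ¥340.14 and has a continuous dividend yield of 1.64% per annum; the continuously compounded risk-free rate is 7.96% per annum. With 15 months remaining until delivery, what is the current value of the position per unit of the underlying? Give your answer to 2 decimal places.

-¥18.94

Current fair forward for the remaining 15 months: F = S·e^((r − q)·T), (r − q) = 0.0796 − 0.0164 = 0.0632
F = 340.14 · e^(0.0632 × 15/12) = 340.14 × 1.082204 = 368.1009
Value of long forward = (F − K)·e^(−rT) = (368.1009 − 389.02) · e^(−0.0796·15/12)
= -20.9191 × 0.905290 = -18.94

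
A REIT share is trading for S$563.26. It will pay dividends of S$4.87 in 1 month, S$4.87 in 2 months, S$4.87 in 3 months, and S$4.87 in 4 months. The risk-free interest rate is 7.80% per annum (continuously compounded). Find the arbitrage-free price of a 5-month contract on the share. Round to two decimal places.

PV(dividends) I = 4.87·e^(−0.0780·1/12) + 4.87·e^(−0.0780·2/12) + 4.87·e^(−0.0780·3/12) + 4.87·e^(−0.0780·4/12)
I = 4.8384 + 4.8071 + 4.7760 + 4.7450 = 19.1665
F = (S − I)·e^(rT) = (563.26 − 19.1665) · e^(0.0780·5/12)
= 544.0935 · e^0.032500 = 544.0935 × 1.033034 = S$562.07

S$562.07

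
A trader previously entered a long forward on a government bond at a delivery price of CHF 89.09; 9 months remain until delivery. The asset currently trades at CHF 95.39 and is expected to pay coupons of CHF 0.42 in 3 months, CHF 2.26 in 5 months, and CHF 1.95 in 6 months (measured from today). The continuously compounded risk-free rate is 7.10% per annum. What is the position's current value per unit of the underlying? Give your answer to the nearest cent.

CHF 6.43

PV(remaining coupons) I = 0.42·e^(−0.0710·3/12) + 2.26·e^(−0.0710·5/12) + 1.95·e^(−0.0710·6/12) = 4.4887
Current forward F = (S − I)·e^(rT) = (95.39 − 4.4887)·e^(0.0710·9/12) = 90.9013 × 1.054693 = 95.8730
Value (long) = (F − K)·e^(−rT) = (95.8730 − 89.09) × 0.948143 = 6.4313
Value = CHF 6.43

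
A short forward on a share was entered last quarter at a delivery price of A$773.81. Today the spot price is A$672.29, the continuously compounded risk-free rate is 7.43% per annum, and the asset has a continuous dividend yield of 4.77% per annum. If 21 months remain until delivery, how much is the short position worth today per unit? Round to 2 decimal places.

Current fair forward for the remaining 21 months: F = S·e^((r − q)·T), (r − q) = 0.0743 − 0.0477 = 0.0266
F = 672.29 · e^(0.0266 × 21/12) = 672.29 × 1.047650 = 704.3246
Value of long forward = (F − K)·e^(−rT) = (704.3246 − 773.81) · e^(−0.0743·21/12)
= -69.4854 × 0.878073 = -61.01
Short position value = −(long value) = A$61.01

A$61.01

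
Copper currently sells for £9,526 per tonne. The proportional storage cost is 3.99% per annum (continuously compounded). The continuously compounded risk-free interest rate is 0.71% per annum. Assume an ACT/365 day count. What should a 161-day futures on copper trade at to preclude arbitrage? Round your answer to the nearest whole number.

£9,726 per tonne

Net carry = r + u − y = 0.0071 + 0.0399 − 0.0000 = 0.0470
F = S·e^((r+u−y)T) = 9526 · e^(0.0470 × 161/365) = 9526 · e^0.020732
= 9526 × 1.020948 = £9,726 per tonne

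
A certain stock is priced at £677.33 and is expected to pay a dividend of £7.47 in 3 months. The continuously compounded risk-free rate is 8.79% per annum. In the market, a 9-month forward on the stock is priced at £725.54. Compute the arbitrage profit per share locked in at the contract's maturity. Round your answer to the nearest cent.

£9.86 per share

PV(dividends) I = 7.47·e^(−0.0879·3/12) = 7.3076
Fair forward F* = (S − I)·e^(rT) = (677.33 − 7.3076)·e^0.065925 = 670.0224 × 1.068147 = 715.6824
Market £725.54 > fair 715.6824: forward overpriced → cash-and-carry (borrow at r, buy the stock and collect the dividends, short the forward).
Profit at T = |F_mkt − F*| = |725.54 − 715.6824| = £9.86 per share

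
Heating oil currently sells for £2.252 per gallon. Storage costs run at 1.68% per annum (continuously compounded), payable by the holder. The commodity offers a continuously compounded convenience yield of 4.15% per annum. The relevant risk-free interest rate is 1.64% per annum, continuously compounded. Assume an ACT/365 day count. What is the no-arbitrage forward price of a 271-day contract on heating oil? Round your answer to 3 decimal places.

£2.238 per gallon

Net carry = r + u − y = 0.0164 + 0.0168 − 0.0415 = -0.0083
F = S·e^((r+u−y)T) = 2.252 · e^(-0.0083 × 271/365) = 2.252 · e^-0.006162
= 2.252 × 0.993857 = £2.238 per gallon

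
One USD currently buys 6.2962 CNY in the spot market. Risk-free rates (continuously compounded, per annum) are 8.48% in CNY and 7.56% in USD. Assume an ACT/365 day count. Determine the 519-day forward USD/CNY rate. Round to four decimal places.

F = S·e^((r_CNY − r_USD)T) = 6.2962 · e^((0.0848 − 0.0756) × 519/365)
= 6.2962 · e^0.013082 = 6.2962 × 1.013168
F = 6.3791 CNY per USD

6.3791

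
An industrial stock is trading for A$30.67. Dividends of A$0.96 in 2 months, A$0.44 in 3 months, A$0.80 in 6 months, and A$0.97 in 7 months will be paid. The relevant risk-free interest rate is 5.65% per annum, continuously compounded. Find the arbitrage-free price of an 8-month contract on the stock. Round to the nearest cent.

A$28.63

PV(dividends) I = 0.96·e^(−0.0565·2/12) + 0.44·e^(−0.0565·3/12) + 0.80·e^(−0.0565·6/12) + 0.97·e^(−0.0565·7/12)
I = 0.9510 + 0.4338 + 0.7777 + 0.9386 = 3.1011
F = (S − I)·e^(rT) = (30.67 − 3.1011) · e^(0.0565·8/12)
= 27.5689 · e^0.037667 = 27.5689 × 1.038385 = A$28.63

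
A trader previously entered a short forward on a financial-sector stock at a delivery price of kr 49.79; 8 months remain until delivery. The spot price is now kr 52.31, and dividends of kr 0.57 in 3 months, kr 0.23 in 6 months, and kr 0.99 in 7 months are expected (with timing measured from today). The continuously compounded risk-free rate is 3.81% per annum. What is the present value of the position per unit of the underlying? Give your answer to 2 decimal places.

PV(remaining dividends) I = 0.57·e^(−0.0381·3/12) + 0.23·e^(−0.0381·6/12) + 0.99·e^(−0.0381·7/12) = 1.7585
Current forward F = (S − I)·e^(rT) = (52.31 − 1.7585)·e^(0.0381·8/12) = 50.5515 × 1.025725 = 51.8519
Value (long) = (F − K)·e^(−rT) = (51.8519 − 49.79) × 0.974920 = 2.0102
Short position value = −(long value) = -kr 2.01

-kr 2.01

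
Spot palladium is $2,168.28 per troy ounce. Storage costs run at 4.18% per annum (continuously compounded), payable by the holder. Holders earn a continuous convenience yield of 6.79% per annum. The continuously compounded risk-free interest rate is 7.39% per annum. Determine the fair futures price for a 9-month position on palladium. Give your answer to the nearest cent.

$2,247.42 per troy ounce

Net carry = r + u − y = 0.0739 + 0.0418 − 0.0679 = 0.0478
F = S·e^((r+u−y)T) = 2168.28 · e^(0.0478 × 9/12) = 2168.28 · e^0.03585000
= 2168.28 × 1.03650036 = $2,247.42 per troy ounce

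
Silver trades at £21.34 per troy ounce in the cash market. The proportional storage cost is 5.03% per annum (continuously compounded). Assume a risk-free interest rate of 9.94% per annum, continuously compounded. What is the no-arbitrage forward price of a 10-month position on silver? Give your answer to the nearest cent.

£24.18 per troy ounce

Net carry = r + u − y = 0.0994 + 0.0503 − 0.0000 = 0.1497
F = S·e^((r+u−y)T) = 21.34 · e^(0.1497 × 10/12) = 21.34 · e^0.124750
= 21.34 × 1.132865 = £24.18 per troy ounce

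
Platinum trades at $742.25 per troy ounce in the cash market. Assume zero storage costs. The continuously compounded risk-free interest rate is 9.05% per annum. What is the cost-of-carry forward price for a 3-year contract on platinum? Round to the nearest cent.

F = S·e^(rT) = 742.25 · e^(0.0905 × 3) = 742.25 · e^0.271500
= 742.25 × 1.311931 = $973.78 per troy ounce

$973.78 per troy ounce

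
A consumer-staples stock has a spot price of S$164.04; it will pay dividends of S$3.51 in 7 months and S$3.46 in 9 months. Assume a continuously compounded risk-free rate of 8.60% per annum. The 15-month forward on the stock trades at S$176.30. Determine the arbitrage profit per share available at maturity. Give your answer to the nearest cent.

PV(dividends) I = 3.51·e^(−0.0860·7/12) + 3.46·e^(−0.0860·9/12) = 6.5821
Fair forward F* = (S − I)·e^(rT) = (164.04 − 6.5821)·e^0.107500 = 157.4579 × 1.113491 = 175.3280
Market S$176.30 > fair 175.3280: forward overpriced → cash-and-carry (borrow at r, buy the stock and collect the dividends, short the forward).
Profit at T = |F_mkt − F*| = |176.30 − 175.3280| = S$0.97 per share

S$0.97 per share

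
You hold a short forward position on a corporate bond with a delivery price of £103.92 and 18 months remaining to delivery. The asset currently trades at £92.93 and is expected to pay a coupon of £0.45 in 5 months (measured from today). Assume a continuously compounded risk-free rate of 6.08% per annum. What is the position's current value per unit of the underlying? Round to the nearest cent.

PV(remaining coupons) I = 0.45·e^(−0.0608·5/12) = 0.4387
Current forward F = (S − I)·e^(rT) = (92.93 − 0.4387)·e^(0.0608·18/12) = 92.4913 × 1.095488 = 101.3231
Value (long) = (F − K)·e^(−rT) = (101.3231 − 103.92) × 0.912835 = -2.3705
Short position value = −(long value) = £2.37

£2.37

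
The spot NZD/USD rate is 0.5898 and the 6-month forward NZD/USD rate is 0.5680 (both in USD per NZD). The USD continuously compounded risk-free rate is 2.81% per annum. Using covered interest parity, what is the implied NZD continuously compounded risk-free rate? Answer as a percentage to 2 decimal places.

10.34%

F = S·e^((r_USD − r_NZD)T) ⇒ r_NZD = r_USD − ln(F/S)/T
ln(0.5680/0.5898) = -0.037662; /(6/12) = -0.075324
r_NZD = 0.0281 + 0.075324 = 0.103424
r_NZD = 10.34%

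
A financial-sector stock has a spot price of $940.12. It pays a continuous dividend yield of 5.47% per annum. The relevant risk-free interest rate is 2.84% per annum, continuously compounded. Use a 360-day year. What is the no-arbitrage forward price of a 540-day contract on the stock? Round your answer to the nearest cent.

F = S·e^((r − q)T) = 940.12 · e^((0.0284 − 0.0547) × 540/360)
= 940.12 · e^-0.039450 = 940.12 × 0.961318
F = $903.75

$903.75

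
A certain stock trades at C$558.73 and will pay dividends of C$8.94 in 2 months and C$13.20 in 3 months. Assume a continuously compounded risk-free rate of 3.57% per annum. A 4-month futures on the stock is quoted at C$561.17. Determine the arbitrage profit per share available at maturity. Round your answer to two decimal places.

PV(dividends) I = 8.94·e^(−0.0357·2/12) + 13.20·e^(−0.0357·3/12) = 21.9697
Fair futures F* = (S − I)·e^(rT) = (558.73 − 21.9697)·e^0.011900 = 536.7603 × 1.011971 = 543.1859
Market C$561.17 > fair 543.1859: forward overpriced → cash-and-carry (borrow at r, buy the stock and collect the dividends, short the forward).
Profit at T = |F_mkt − F*| = |561.17 − 543.1859| = C$17.98 per share

C$17.98 per share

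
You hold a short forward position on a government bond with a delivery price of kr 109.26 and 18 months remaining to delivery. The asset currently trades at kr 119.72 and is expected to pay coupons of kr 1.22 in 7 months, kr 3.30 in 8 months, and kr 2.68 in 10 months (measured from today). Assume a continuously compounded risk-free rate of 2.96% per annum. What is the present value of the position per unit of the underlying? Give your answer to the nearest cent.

-kr 8.16

PV(remaining coupons) I = 1.22·e^(−0.0296·7/12) + 3.30·e^(−0.0296·8/12) + 2.68·e^(−0.0296·10/12) = 7.0493
Current forward F = (S − I)·e^(rT) = (119.72 − 7.0493)·e^(0.0296·18/12) = 112.6707 × 1.045400 = 117.7859
Value (long) = (F − K)·e^(−rT) = (117.7859 − 109.26) × 0.956571 = 8.1556
Short position value = −(long value) = -kr 8.16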